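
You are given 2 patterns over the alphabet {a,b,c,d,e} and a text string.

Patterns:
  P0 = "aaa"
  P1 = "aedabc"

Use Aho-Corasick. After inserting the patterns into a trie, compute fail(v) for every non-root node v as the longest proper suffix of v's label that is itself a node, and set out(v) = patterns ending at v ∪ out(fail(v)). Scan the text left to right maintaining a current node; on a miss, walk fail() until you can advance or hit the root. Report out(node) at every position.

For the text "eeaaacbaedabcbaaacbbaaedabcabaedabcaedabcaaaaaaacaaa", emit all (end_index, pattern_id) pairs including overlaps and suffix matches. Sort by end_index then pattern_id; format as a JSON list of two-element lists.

Build:
Trie (insert patterns):
  0='ε' goto a→1
  1='a' goto a→2 e→4
  2='aa' goto a→3
  3='aaa' goto ·  ←P0
  4='ae' goto d→5
  5='aed' goto a→6
  6='aeda' goto b→7
  7='aedab' goto c→8
  8='aedabc' goto ·  ←P1

Failure links (BFS by depth):
  fail(1) 'a': from fail(0)=0 chase 'a': 0 ⇒ 0;  out=∅∪out(0)=∅
  fail(2) 'aa': from fail(1)=0 chase 'a': 0 ⇒ 1;  out=∅∪out(1)=∅
  fail(4) 'ae': from fail(1)=0 chase 'e': 0 ⇒ 0;  out=∅∪out(0)=∅
  fail(3) 'aaa': from fail(2)=1 chase 'a': 1 ⇒ 2;  out={0}∪out(2)={0}
  fail(5) 'aed': from fail(4)=0 chase 'd': 0 ⇒ 0;  out=∅∪out(0)=∅
  fail(6) 'aeda': from fail(5)=0 chase 'a': 0 ⇒ 1;  out=∅∪out(1)=∅
  fail(7) 'aedab': from fail(6)=1 chase 'b': 1→0 ⇒ 0;  out=∅∪out(0)=∅
  fail(8) 'aedabc': from fail(7)=0 chase 'c': 0 ⇒ 0;  out={1}∪out(0)={1}

Text stream:
i=0 'e': node 0→0
i=1 'e': node 0→0
i=2 'a': node 0→1
i=3 'a': node 1→2
i=4 'a': node 2→3  ** P0@[2:4]
i=5 'c': node 3→0 ·f
i=6 'b': node 0→0
i=7 'a': node 0→1
i=8 'e': node 1→4
i=9 'd': node 4→5
i=10 'a': node 5→6
i=11 'b': node 6→7
i=12 'c': node 7→8  ** P1@[7:12]
i=13 'b': node 8→0 ·f
i=14 'a': node 0→1
i=15 'a': node 1→2
i=16 'a': node 2→3  ** P0@[14:16]
i=17 'c': node 3→0 ·f
i=18 'b': node 0→0
i=19 'b': node 0→0
i=20 'a': node 0→1
i=21 'a': node 1→2
i=22 'e': node 2→4 ·f
i=23 'd': node 4→5
i=24 'a': node 5→6
i=25 'b': node 6→7
i=26 'c': node 7→8  ** P1@[21:26]
i=27 'a': node 8→1 ·f
i=28 'b': node 1→0 ·f
i=29 'a': node 0→1
i=30 'e': node 1→4
i=31 'd': node 4→5
i=32 'a': node 5→6
i=33 'b': node 6→7
i=34 'c': node 7→8  ** P1@[29:34]
i=35 'a': node 8→1 ·f
i=36 'e': node 1→4
i=37 'd': node 4→5
i=38 'a': node 5→6
i=39 'b': node 6→7
i=40 'c': node 7→8  ** P1@[35:40]
i=41 'a': node 8→1 ·f
i=42 'a': node 1→2
i=43 'a': node 2→3  ** P0@[41:43]
i=44 'a': node 3→3 ·f  ** P0@[42:44]
i=45 'a': node 3→3 ·f  ** P0@[43:45]
i=46 'a': node 3→3 ·f  ** P0@[44:46]
i=47 'a': node 3→3 ·f  ** P0@[45:47]
i=48 'c': node 3→0 ·f
i=49 'a': node 0→1
i=50 'a': node 1→2
i=51 'a': node 2→3  ** P0@[49:51]

Result: [[4,0],[12,1],[16,0],[26,1],[34,1],[40,1],[43,0],[44,0],[45,0],[46,0],[47,0],[51,0]]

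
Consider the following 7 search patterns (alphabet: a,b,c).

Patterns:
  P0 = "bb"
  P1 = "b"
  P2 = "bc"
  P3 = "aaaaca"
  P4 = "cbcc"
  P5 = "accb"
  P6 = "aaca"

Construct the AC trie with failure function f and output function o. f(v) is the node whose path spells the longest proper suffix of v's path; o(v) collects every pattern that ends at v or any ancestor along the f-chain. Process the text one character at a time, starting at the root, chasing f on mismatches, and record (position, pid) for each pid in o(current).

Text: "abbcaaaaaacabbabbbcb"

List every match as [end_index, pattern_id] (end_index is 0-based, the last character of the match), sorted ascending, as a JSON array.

Build automaton:
Trie nodes:
  n0 'ε': a→4 b→1 c→10
  n1 'b': b→2 c→3  [P1 ends]
  n2 'bb': ·  [P0 ends]
  n3 'bc': ·  [P2 ends]
  n4 'a': a→5 c→14
  n5 'aa': a→6 c→17
  n6 'aaa': a→7
  n7 'aaaa': c→8
  n8 'aaaac': a→9
  n9 'aaaaca': ·  [P3 ends]
  n10 'c': b→11
  n11 'cb': c→12
  n12 'cbc': c→13
  n13 'cbcc': ·  [P4 ends]
  n14 'ac': c→15
  n15 'acc': b→16
  n16 'accb': ·  [P5 ends]
  n17 'aac': a→18
  n18 'aaca': ·  [P6 ends]

BFS fail/out derivation:
  n1('b'): parent n0 fail=0; on 'b' 0 → fail=0;  out {1}∪∅={1}
  n4('a'): parent n0 fail=0; on 'a' 0 → fail=0;  out ∅∪∅=∅
  n10('c'): parent n0 fail=0; on 'c' 0 → fail=0;  out ∅∪∅=∅
  n2('bb'): parent n1 fail=0; on 'b' 0 → fail=1;  out {0}∪{1}={0,1}
  n3('bc'): parent n1 fail=0; on 'c' 0 → fail=10;  out {2}∪∅={2}
  n5('aa'): parent n4 fail=0; on 'a' 0 → fail=4;  out ∅∪∅=∅
  n11('cb'): parent n10 fail=0; on 'b' 0 → fail=1;  out ∅∪{1}={1}
  n14('ac'): parent n4 fail=0; on 'c' 0 → fail=10;  out ∅∪∅=∅
  n6('aaa'): parent n5 fail=4; on 'a' 4 → fail=5;  out ∅∪∅=∅
  n12('cbc'): parent n11 fail=1; on 'c' 1 → fail=3;  out ∅∪{2}={2}
  n15('acc'): parent n14 fail=10; on 'c' 10→0 → fail=10;  out ∅∪∅=∅
  n17('aac'): parent n5 fail=4; on 'c' 4 → fail=14;  out ∅∪∅=∅
  n7('aaaa'): parent n6 fail=5; on 'a' 5 → fail=6;  out ∅∪∅=∅
  n13('cbcc'): parent n12 fail=3; on 'c' 3→10→0 → fail=10;  out {4}∪∅={4}
  n16('accb'): parent n15 fail=10; on 'b' 10 → fail=11;  out {5}∪{1}={1,5}
  n18('aaca'): parent n17 fail=14; on 'a' 14→10→0 → fail=4;  out {6}∪∅={6}
  n8('aaaac'): parent n7 fail=6; on 'c' 6→5 → fail=17;  out ∅∪∅=∅
  n9('aaaaca'): parent n8 fail=17; on 'a' 17 → fail=18;  out {3}∪{6}={3,6}

Scan:
pos 0 'a': at 4
pos 1 'b': at 1 ·f  ** P1@[1:1]
pos 2 'b': at 2  ** P0@[1:2],P1@[2:2]
pos 3 'c': at 3 ·f  ** P2@[2:3]
pos 4 'a': at 4 ·f
pos 5 'a': at 5
pos 6 'a': at 6
pos 7 'a': at 7
pos 8 'a': at 7 ·f
pos 9 'a': at 7 ·f
pos 10 'c': at 8
pos 11 'a': at 9  ** P3@[6:11],P6@[8:11]
pos 12 'b': at 1 ·f  ** P1@[12:12]
pos 13 'b': at 2  ** P0@[12:13],P1@[13:13]
pos 14 'a': at 4 ·f
pos 15 'b': at 1 ·f  ** P1@[15:15]
pos 16 'b': at 2  ** P0@[15:16],P1@[16:16]
pos 17 'b': at 2 ·f  ** P0@[16:17],P1@[17:17]
pos 18 'c': at 3 ·f  ** P2@[17:18]
pos 19 'b': at 11 ·f  ** P1@[19:19]

All matches (sorted): [[1,1],[2,0],[2,1],[3,2],[11,3],[11,6],[12,1],[13,0],[13,1],[15,1],[16,0],[16,1],[17,0],[17,1],[18,2],[19,1]]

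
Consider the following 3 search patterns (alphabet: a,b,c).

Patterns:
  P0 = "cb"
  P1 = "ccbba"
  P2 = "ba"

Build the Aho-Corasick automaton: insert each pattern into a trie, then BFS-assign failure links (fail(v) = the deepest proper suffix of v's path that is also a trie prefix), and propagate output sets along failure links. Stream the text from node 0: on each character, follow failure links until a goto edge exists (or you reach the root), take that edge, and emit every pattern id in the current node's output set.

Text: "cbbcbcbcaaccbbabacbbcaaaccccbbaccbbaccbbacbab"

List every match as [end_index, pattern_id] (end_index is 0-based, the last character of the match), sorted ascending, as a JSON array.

Build automaton:
Trie nodes:
  0='ε' goto b→7 c→1
  1='c' goto b→2 c→3
  2='cb' goto ·  ←P0
  3='cc' goto b→4
  4='ccb' goto b→5
  5='ccbb' goto a→6
  6='ccbba' goto ·  ←P1
  7='b' goto a→8
  8='ba' goto ·  ←P2

Failure links (BFS by depth):
  n1('c'): parent n0 fail=0; on 'c' 0 → fail=0;  out ∅∪∅=∅
  n7('b'): parent n0 fail=0; on 'b' 0 → fail=0;  out ∅∪∅=∅
  n2('cb'): parent n1 fail=0; on 'b' 0 → fail=7;  out {0}∪∅={0}
  n3('cc'): parent n1 fail=0; on 'c' 0 → fail=1;  out ∅∪∅=∅
  n8('ba'): parent n7 fail=0; on 'a' 0 → fail=0;  out {2}∪∅={2}
  n4('ccb'): parent n3 fail=1; on 'b' 1 → fail=2;  out ∅∪{0}={0}
  n5('ccbb'): parent n4 fail=2; on 'b' 2→7→0 → fail=7;  out ∅∪∅=∅
  n6('ccbba'): parent n5 fail=7; on 'a' 7 → fail=8;  out {1}∪{2}={1,2}

Text stream:
[0] read 'c'  n0⇒n1
[1] read 'b'  n1⇒n2  → match P0@[0:1]
[2] read 'b'  n2⇒n7 (fail-walked)
[3] read 'c'  n7⇒n1 (fail-walked)
[4] read 'b'  n1⇒n2  → match P0@[3:4]
[5] read 'c'  n2⇒n1 (fail-walked)
[6] read 'b'  n1⇒n2  → match P0@[5:6]
[7] read 'c'  n2⇒n1 (fail-walked)
[8] read 'a'  n1⇒n0 (fail-walked)
[9] read 'a'  n0⇒n0
[10] read 'c'  n0⇒n1
[11] read 'c'  n1⇒n3
[12] read 'b'  n3⇒n4  → match P0@[11:12]
[13] read 'b'  n4⇒n5
[14] read 'a'  n5⇒n6  → match P1@[10:14],P2@[13:14]
[15] read 'b'  n6⇒n7 (fail-walked)
[16] read 'a'  n7⇒n8  → match P2@[15:16]
[17] read 'c'  n8⇒n1 (fail-walked)
[18] read 'b'  n1⇒n2  → match P0@[17:18]
[19] read 'b'  n2⇒n7 (fail-walked)
[20] read 'c'  n7⇒n1 (fail-walked)
[21] read 'a'  n1⇒n0 (fail-walked)
[22] read 'a'  n0⇒n0
[23] read 'a'  n0⇒n0
[24] read 'c'  n0⇒n1
[25] read 'c'  n1⇒n3
[26] read 'c'  n3⇒n3 (fail-walked)
[27] read 'c'  n3⇒n3 (fail-walked)
[28] read 'b'  n3⇒n4  → match P0@[27:28]
[29] read 'b'  n4⇒n5
[30] read 'a'  n5⇒n6  → match P1@[26:30],P2@[29:30]
[31] read 'c'  n6⇒n1 (fail-walked)
[32] read 'c'  n1⇒n3
[33] read 'b'  n3⇒n4  → match P0@[32:33]
[34] read 'b'  n4⇒n5
[35] read 'a'  n5⇒n6  → match P1@[31:35],P2@[34:35]
[36] read 'c'  n6⇒n1 (fail-walked)
[37] read 'c'  n1⇒n3
[38] read 'b'  n3⇒n4  → match P0@[37:38]
[39] read 'b'  n4⇒n5
[40] read 'a'  n5⇒n6  → match P1@[36:40],P2@[39:40]
[41] read 'c'  n6⇒n1 (fail-walked)
[42] read 'b'  n1⇒n2  → match P0@[41:42]
[43] read 'a'  n2⇒n8 (fail-walked)  → match P2@[42:43]
[44] read 'b'  n8⇒n7 (fail-walked)

Result: [[1,0],[4,0],[6,0],[12,0],[14,1],[14,2],[16,2],[18,0],[28,0],[30,1],[30,2],[33,0],[35,1],[35,2],[38,0],[40,1],[40,2],[42,0],[43,2]]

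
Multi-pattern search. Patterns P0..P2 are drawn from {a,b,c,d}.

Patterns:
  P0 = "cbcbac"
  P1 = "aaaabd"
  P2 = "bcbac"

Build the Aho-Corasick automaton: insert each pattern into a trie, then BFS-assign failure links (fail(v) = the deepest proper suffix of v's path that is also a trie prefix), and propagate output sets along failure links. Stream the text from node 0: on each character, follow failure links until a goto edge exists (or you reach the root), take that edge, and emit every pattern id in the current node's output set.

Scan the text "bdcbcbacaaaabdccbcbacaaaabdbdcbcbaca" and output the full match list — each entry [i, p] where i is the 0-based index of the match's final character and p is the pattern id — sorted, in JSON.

Build:
Trie (insert patterns):
  n0 'ε': a→7 b→13 c→1
  n1 'c': b→2
  n2 'cb': c→3
  n3 'cbc': b→4
  n4 'cbcb': a→5
  n5 'cbcba': c→6
  n6 'cbcbac': ·  ←P0
  n7 'a': a→8
  n8 'aa': a→9
  n9 'aaa': a→10
  n10 'aaaa': b→11
  n11 'aaaab': d→12
  n12 'aaaabd': ·  ←P1
  n13 'b': c→14
  n14 'bc': b→15
  n15 'bcb': a→16
  n16 'bcba': c→17
  n17 'bcbac': ·  ←P2

BFS fail/out derivation:
  n1('c'): parent n0 fail=0; on 'c' 0 → fail=0;  out ∅∪∅=∅
  n7('a'): parent n0 fail=0; on 'a' 0 → fail=0;  out ∅∪∅=∅
  n13('b'): parent n0 fail=0; on 'b' 0 → fail=0;  out ∅∪∅=∅
  n2('cb'): parent n1 fail=0; on 'b' 0 → fail=13;  out ∅∪∅=∅
  n8('aa'): parent n7 fail=0; on 'a' 0 → fail=7;  out ∅∪∅=∅
  n14('bc'): parent n13 fail=0; on 'c' 0 → fail=1;  out ∅∪∅=∅
  n3('cbc'): parent n2 fail=13; on 'c' 13 → fail=14;  out ∅∪∅=∅
  n9('aaa'): parent n8 fail=7; on 'a' 7 → fail=8;  out ∅∪∅=∅
  n15('bcb'): parent n14 fail=1; on 'b' 1 → fail=2;  out ∅∪∅=∅
  n4('cbcb'): parent n3 fail=14; on 'b' 14 → fail=15;  out ∅∪∅=∅
  n10('aaaa'): parent n9 fail=8; on 'a' 8 → fail=9;  out ∅∪∅=∅
  n16('bcba'): parent n15 fail=2; on 'a' 2→13→0 → fail=7;  out ∅∪∅=∅
  n5('cbcba'): parent n4 fail=15; on 'a' 15 → fail=16;  out ∅∪∅=∅
  n11('aaaab'): parent n10 fail=9; on 'b' 9→8→7→0 → fail=13;  out ∅∪∅=∅
  n17('bcbac'): parent n16 fail=7; on 'c' 7→0 → fail=1;  out {2}∪∅={2}
  n6('cbcbac'): parent n5 fail=16; on 'c' 16 → fail=17;  out {0}∪{2}={0,2}
  n12('aaaabd'): parent n11 fail=13; on 'd' 13→0 → fail=0;  out {1}∪∅={1}

Run:
pos 0 'b': at 13
pos 1 'd': at 0 (fail-walked)
pos 2 'c': at 1
pos 3 'b': at 2
pos 4 'c': at 3
pos 5 'b': at 4
pos 6 'a': at 5
pos 7 'c': at 6  emit P0@[2:7],P2@[3:7]
pos 8 'a': at 7 (fail-walked)
pos 9 'a': at 8
pos 10 'a': at 9
pos 11 'a': at 10
pos 12 'b': at 11
pos 13 'd': at 12  emit P1@[8:13]
pos 14 'c': at 1 (fail-walked)
pos 15 'c': at 1 (fail-walked)
pos 16 'b': at 2
pos 17 'c': at 3
pos 18 'b': at 4
pos 19 'a': at 5
pos 20 'c': at 6  emit P0@[15:20],P2@[16:20]
pos 21 'a': at 7 (fail-walked)
pos 22 'a': at 8
pos 23 'a': at 9
pos 24 'a': at 10
pos 25 'b': at 11
pos 26 'd': at 12  emit P1@[21:26]
pos 27 'b': at 13 (fail-walked)
pos 28 'd': at 0 (fail-walked)
pos 29 'c': at 1
pos 30 'b': at 2
pos 31 'c': at 3
pos 32 'b': at 4
pos 33 'a': at 5
pos 34 'c': at 6  emit P0@[29:34],P2@[30:34]
pos 35 'a': at 7 (fail-walked)

All matches (sorted): [[7,0],[7,2],[13,1],[20,0],[20,2],[26,1],[34,0],[34,2]]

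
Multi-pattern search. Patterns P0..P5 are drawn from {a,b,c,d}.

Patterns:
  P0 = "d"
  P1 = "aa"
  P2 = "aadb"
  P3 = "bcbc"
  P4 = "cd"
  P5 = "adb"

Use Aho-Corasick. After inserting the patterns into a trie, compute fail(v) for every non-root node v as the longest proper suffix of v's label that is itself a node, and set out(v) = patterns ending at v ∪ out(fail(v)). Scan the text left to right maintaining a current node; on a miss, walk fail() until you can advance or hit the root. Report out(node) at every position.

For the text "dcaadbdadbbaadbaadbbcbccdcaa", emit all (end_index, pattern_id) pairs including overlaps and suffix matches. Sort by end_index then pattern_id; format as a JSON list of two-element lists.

Build:
Trie nodes:
  0='ε' goto a→2 b→6 c→10 d→1
  1='d' goto ·  ←P0
  2='a' goto a→3 d→12
  3='aa' goto d→4  ←P1
  4='aad' goto b→5
  5='aadb' goto ·  ←P2
  6='b' goto c→7
  7='bc' goto b→8
  8='bcb' goto c→9
  9='bcbc' goto ·  ←P3
  10='c' goto d→11
  11='cd' goto ·  ←P4
  12='ad' goto b→13
  13='adb' goto ·  ←P5

BFS fail/out derivation:
  n1('d'): parent n0 fail=0; on 'd' 0 → fail=0;  out {0}∪∅={0}
  n2('a'): parent n0 fail=0; on 'a' 0 → fail=0;  out ∅∪∅=∅
  n6('b'): parent n0 fail=0; on 'b' 0 → fail=0;  out ∅∪∅=∅
  n10('c'): parent n0 fail=0; on 'c' 0 → fail=0;  out ∅∪∅=∅
  n3('aa'): parent n2 fail=0; on 'a' 0 → fail=2;  out {1}∪∅={1}
  n7('bc'): parent n6 fail=0; on 'c' 0 → fail=10;  out ∅∪∅=∅
  n11('cd'): parent n10 fail=0; on 'd' 0 → fail=1;  out {4}∪{0}={0,4}
  n12('ad'): parent n2 fail=0; on 'd' 0 → fail=1;  out ∅∪{0}={0}
  n4('aad'): parent n3 fail=2; on 'd' 2 → fail=12;  out ∅∪{0}={0}
  n8('bcb'): parent n7 fail=10; on 'b' 10→0 → fail=6;  out ∅∪∅=∅
  n13('adb'): parent n12 fail=1; on 'b' 1→0 → fail=6;  out {5}∪∅={5}
  n5('aadb'): parent n4 fail=12; on 'b' 12 → fail=13;  out {2}∪{5}={2,5}
  n9('bcbc'): parent n8 fail=6; on 'c' 6 → fail=7;  out {3}∪∅={3}

Run:
pos 0 'd': at 1  ** P0@[0:0]
pos 1 'c': at 10 ·f
pos 2 'a': at 2 ·f
pos 3 'a': at 3  ** P1@[2:3]
pos 4 'd': at 4  ** P0@[4:4]
pos 5 'b': at 5  ** P2@[2:5],P5@[3:5]
pos 6 'd': at 1 ·f  ** P0@[6:6]
pos 7 'a': at 2 ·f
pos 8 'd': at 12  ** P0@[8:8]
pos 9 'b': at 13  ** P5@[7:9]
pos 10 'b': at 6 ·f
pos 11 'a': at 2 ·f
pos 12 'a': at 3  ** P1@[11:12]
pos 13 'd': at 4  ** P0@[13:13]
pos 14 'b': at 5  ** P2@[11:14],P5@[12:14]
pos 15 'a': at 2 ·f
pos 16 'a': at 3  ** P1@[15:16]
pos 17 'd': at 4  ** P0@[17:17]
pos 18 'b': at 5  ** P2@[15:18],P5@[16:18]
pos 19 'b': at 6 ·f
pos 20 'c': at 7
pos 21 'b': at 8
pos 22 'c': at 9  ** P3@[19:22]
pos 23 'c': at 10 ·f
pos 24 'd': at 11  ** P0@[24:24],P4@[23:24]
pos 25 'c': at 10 ·f
pos 26 'a': at 2 ·f
pos 27 'a': at 3  ** P1@[26:27]

Result: [[0,0],[3,1],[4,0],[5,2],[5,5],[6,0],[8,0],[9,5],[12,1],[13,0],[14,2],[14,5],[16,1],[17,0],[18,2],[18,5],[22,3],[24,0],[24,4],[27,1]]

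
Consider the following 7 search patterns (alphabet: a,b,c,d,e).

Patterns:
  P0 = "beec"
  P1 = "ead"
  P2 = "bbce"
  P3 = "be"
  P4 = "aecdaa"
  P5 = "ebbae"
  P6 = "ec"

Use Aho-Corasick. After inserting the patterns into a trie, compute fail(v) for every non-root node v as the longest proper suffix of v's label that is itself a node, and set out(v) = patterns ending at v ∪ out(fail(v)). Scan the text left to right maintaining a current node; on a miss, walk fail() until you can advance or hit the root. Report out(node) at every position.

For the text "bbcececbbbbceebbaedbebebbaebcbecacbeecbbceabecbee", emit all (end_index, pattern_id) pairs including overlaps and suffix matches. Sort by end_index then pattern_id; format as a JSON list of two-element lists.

Build:
Trie nodes:
  n0 'ε': a→11 b→1 e→5
  n1 'b': b→8 e→2
  n2 'be': e→3  [P3 ends]
  n3 'bee': c→4
  n4 'beec': ·  [P0 ends]
  n5 'e': a→6 b→17 c→21
  n6 'ea': d→7
  n7 'ead': ·  [P1 ends]
  n8 'bb': c→9
  n9 'bbc': e→10
  n10 'bbce': ·  [P2 ends]
  n11 'a': e→12
  n12 'ae': c→13
  n13 'aec': d→14
  n14 'aecd': a→15
  n15 'aecda': a→16
  n16 'aecdaa': ·  [P4 ends]
  n17 'eb': b→18
  n18 'ebb': a→19
  n19 'ebba': e→20
  n20 'ebbae': ·  [P5 ends]
  n21 'ec': ·  [P6 ends]

BFS fail/out derivation:
  n1('b'): parent n0 fail=0; on 'b' 0 → fail=0;  out ∅∪∅=∅
  n5('e'): parent n0 fail=0; on 'e' 0 → fail=0;  out ∅∪∅=∅
  n11('a'): parent n0 fail=0; on 'a' 0 → fail=0;  out ∅∪∅=∅
  n2('be'): parent n1 fail=0; on 'e' 0 → fail=5;  out {3}∪∅={3}
  n6('ea'): parent n5 fail=0; on 'a' 0 → fail=11;  out ∅∪∅=∅
  n8('bb'): parent n1 fail=0; on 'b' 0 → fail=1;  out ∅∪∅=∅
  n12('ae'): parent n11 fail=0; on 'e' 0 → fail=5;  out ∅∪∅=∅
  n17('eb'): parent n5 fail=0; on 'b' 0 → fail=1;  out ∅∪∅=∅
  n21('ec'): parent n5 fail=0; on 'c' 0 → fail=0;  out {6}∪∅={6}
  n3('bee'): parent n2 fail=5; on 'e' 5→0 → fail=5;  out ∅∪∅=∅
  n7('ead'): parent n6 fail=11; on 'd' 11→0 → fail=0;  out {1}∪∅={1}
  n9('bbc'): parent n8 fail=1; on 'c' 1→0 → fail=0;  out ∅∪∅=∅
  n13('aec'): parent n12 fail=5; on 'c' 5 → fail=21;  out ∅∪{6}={6}
  n18('ebb'): parent n17 fail=1; on 'b' 1 → fail=8;  out ∅∪∅=∅
  n4('beec'): parent n3 fail=5; on 'c' 5 → fail=21;  out {0}∪{6}={0,6}
  n10('bbce'): parent n9 fail=0; on 'e' 0 → fail=5;  out {2}∪∅={2}
  n14('aecd'): parent n13 fail=21; on 'd' 21→0 → fail=0;  out ∅∪∅=∅
  n19('ebba'): parent n18 fail=8; on 'a' 8→1→0 → fail=11;  out ∅∪∅=∅
  n15('aecda'): parent n14 fail=0; on 'a' 0 → fail=11;  out ∅∪∅=∅
  n20('ebbae'): parent n19 fail=11; on 'e' 11 → fail=12;  out {5}∪∅={5}
  n16('aecdaa'): parent n15 fail=11; on 'a' 11→0 → fail=11;  out {4}∪∅={4}

Scan:
pos 0 'b': at 1
pos 1 'b': at 8
pos 2 'c': at 9
pos 3 'e': at 10  ** P2@[0:3]
pos 4 'c': at 21 ·f  ** P6@[3:4]
pos 5 'e': at 5 ·f
pos 6 'c': at 21  ** P6@[5:6]
pos 7 'b': at 1 ·f
pos 8 'b': at 8
pos 9 'b': at 8 ·f
pos 10 'b': at 8 ·f
pos 11 'c': at 9
pos 12 'e': at 10  ** P2@[9:12]
pos 13 'e': at 5 ·f
pos 14 'b': at 17
pos 15 'b': at 18
pos 16 'a': at 19
pos 17 'e': at 20  ** P5@[13:17]
pos 18 'd': at 0 ·f
pos 19 'b': at 1
pos 20 'e': at 2  ** P3@[19:20]
pos 21 'b': at 17 ·f
pos 22 'e': at 2 ·f  ** P3@[21:22]
pos 23 'b': at 17 ·f
pos 24 'b': at 18
pos 25 'a': at 19
pos 26 'e': at 20  ** P5@[22:26]
pos 27 'b': at 17 ·f
pos 28 'c': at 0 ·f
pos 29 'b': at 1
pos 30 'e': at 2  ** P3@[29:30]
pos 31 'c': at 21 ·f  ** P6@[30:31]
pos 32 'a': at 11 ·f
pos 33 'c': at 0 ·f
pos 34 'b': at 1
pos 35 'e': at 2  ** P3@[34:35]
pos 36 'e': at 3
pos 37 'c': at 4  ** P0@[34:37],P6@[36:37]
pos 38 'b': at 1 ·f
pos 39 'b': at 8
pos 40 'c': at 9
pos 41 'e': at 10  ** P2@[38:41]
pos 42 'a': at 6 ·f
pos 43 'b': at 1 ·f
pos 44 'e': at 2  ** P3@[43:44]
pos 45 'c': at 21 ·f  ** P6@[44:45]
pos 46 'b': at 1 ·f
pos 47 'e': at 2  ** P3@[46:47]
pos 48 'e': at 3

Matches: [[3,2],[4,6],[6,6],[12,2],[17,5],[20,3],[22,3],[26,5],[30,3],[31,6],[35,3],[37,0],[37,6],[41,2],[44,3],[45,6],[47,3]]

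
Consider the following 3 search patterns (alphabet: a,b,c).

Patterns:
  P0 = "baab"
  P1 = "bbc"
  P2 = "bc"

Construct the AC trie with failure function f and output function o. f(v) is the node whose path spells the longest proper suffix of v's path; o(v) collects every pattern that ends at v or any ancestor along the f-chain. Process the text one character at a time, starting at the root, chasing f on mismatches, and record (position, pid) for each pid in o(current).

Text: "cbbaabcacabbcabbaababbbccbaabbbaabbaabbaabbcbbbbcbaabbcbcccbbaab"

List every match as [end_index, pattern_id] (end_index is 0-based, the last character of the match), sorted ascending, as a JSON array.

Build automaton:
Trie (insert patterns):
  0='ε' goto b→1
  1='b' goto a→2 b→5 c→7
  2='ba' goto a→3
  3='baa' goto b→4
  4='baab' goto ·  ←P0
  5='bb' goto c→6
  6='bbc' goto ·  ←P1
  7='bc' goto ·  ←P2

Failure links (BFS by depth):
  fail(1) 'b': from fail(0)=0 chase 'b': 0 ⇒ 0;  out=∅∪out(0)=∅
  fail(2) 'ba': from fail(1)=0 chase 'a': 0 ⇒ 0;  out=∅∪out(0)=∅
  fail(5) 'bb': from fail(1)=0 chase 'b': 0 ⇒ 1;  out=∅∪out(1)=∅
  fail(7) 'bc': from fail(1)=0 chase 'c': 0 ⇒ 0;  out={2}∪out(0)={2}
  fail(3) 'baa': from fail(2)=0 chase 'a': 0 ⇒ 0;  out=∅∪out(0)=∅
  fail(6) 'bbc': from fail(5)=1 chase 'c': 1 ⇒ 7;  out={1}∪out(7)={1,2}
  fail(4) 'baab': from fail(3)=0 chase 'b': 0 ⇒ 1;  out={0}∪out(1)={0}

Scan:
i=0 'c': node 0→0
i=1 'b': node 0→1
i=2 'b': node 1→5
i=3 'a': node 5→2 (fail-walked)
i=4 'a': node 2→3
i=5 'b': node 3→4  ** P0@[2:5]
i=6 'c': node 4→7 (fail-walked)  ** P2@[5:6]
i=7 'a': node 7→0 (fail-walked)
i=8 'c': node 0→0
i=9 'a': node 0→0
i=10 'b': node 0→1
i=11 'b': node 1→5
i=12 'c': node 5→6  ** P1@[10:12],P2@[11:12]
i=13 'a': node 6→0 (fail-walked)
i=14 'b': node 0→1
i=15 'b': node 1→5
i=16 'a': node 5→2 (fail-walked)
i=17 'a': node 2→3
i=18 'b': node 3→4  ** P0@[15:18]
i=19 'a': node 4→2 (fail-walked)
i=20 'b': node 2→1 (fail-walked)
i=21 'b': node 1→5
i=22 'b': node 5→5 (fail-walked)
i=23 'c': node 5→6  ** P1@[21:23],P2@[22:23]
i=24 'c': node 6→0 (fail-walked)
i=25 'b': node 0→1
i=26 'a': node 1→2
i=27 'a': node 2→3
i=28 'b': node 3→4  ** P0@[25:28]
i=29 'b': node 4→5 (fail-walked)
i=30 'b': node 5→5 (fail-walked)
i=31 'a': node 5→2 (fail-walked)
i=32 'a': node 2→3
i=33 'b': node 3→4  ** P0@[30:33]
i=34 'b': node 4→5 (fail-walked)
i=35 'a': node 5→2 (fail-walked)
i=36 'a': node 2→3
i=37 'b': node 3→4  ** P0@[34:37]
i=38 'b': node 4→5 (fail-walked)
i=39 'a': node 5→2 (fail-walked)
i=40 'a': node 2→3
i=41 'b': node 3→4  ** P0@[38:41]
i=42 'b': node 4→5 (fail-walked)
i=43 'c': node 5→6  ** P1@[41:43],P2@[42:43]
i=44 'b': node 6→1 (fail-walked)
i=45 'b': node 1→5
i=46 'b': node 5→5 (fail-walked)
i=47 'b': node 5→5 (fail-walked)
i=48 'c': node 5→6  ** P1@[46:48],P2@[47:48]
i=49 'b': node 6→1 (fail-walked)
i=50 'a': node 1→2
i=51 'a': node 2→3
i=52 'b': node 3→4  ** P0@[49:52]
i=53 'b': node 4→5 (fail-walked)
i=54 'c': node 5→6  ** P1@[52:54],P2@[53:54]
i=55 'b': node 6→1 (fail-walked)
i=56 'c': node 1→7  ** P2@[55:56]
i=57 'c': node 7→0 (fail-walked)
i=58 'c': node 0→0
i=59 'b': node 0→1
i=60 'b': node 1→5
i=61 'a': node 5→2 (fail-walked)
i=62 'a': node 2→3
i=63 'b': node 3→4  ** P0@[60:63]

Matches: [[5,0],[6,2],[12,1],[12,2],[18,0],[23,1],[23,2],[28,0],[33,0],[37,0],[41,0],[43,1],[43,2],[48,1],[48,2],[52,0],[54,1],[54,2],[56,2],[63,0]]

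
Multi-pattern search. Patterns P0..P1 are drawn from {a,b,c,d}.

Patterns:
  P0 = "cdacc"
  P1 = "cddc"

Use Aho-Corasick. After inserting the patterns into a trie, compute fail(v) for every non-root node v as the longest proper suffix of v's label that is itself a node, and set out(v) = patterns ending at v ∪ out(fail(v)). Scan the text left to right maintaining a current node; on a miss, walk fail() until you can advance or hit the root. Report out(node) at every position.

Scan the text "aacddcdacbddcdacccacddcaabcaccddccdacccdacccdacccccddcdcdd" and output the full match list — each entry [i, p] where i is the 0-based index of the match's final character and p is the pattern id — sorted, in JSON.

Construct AC machine:
Trie (insert patterns):
  n0 'ε': c→1
  n1 'c': d→2
  n2 'cd': a→3 d→6
  n3 'cda': c→4
  n4 'cdac': c→5
  n5 'cdacc': ·  ←P0
  n6 'cdd': c→7
  n7 'cddc': ·  ←P1

BFS fail/out derivation:
  fail(1) 'c': from fail(0)=0 chase 'c': 0 ⇒ 0;  out=∅∪out(0)=∅
  fail(2) 'cd': from fail(1)=0 chase 'd': 0 ⇒ 0;  out=∅∪out(0)=∅
  fail(3) 'cda': from fail(2)=0 chase 'a': 0 ⇒ 0;  out=∅∪out(0)=∅
  fail(6) 'cdd': from fail(2)=0 chase 'd': 0 ⇒ 0;  out=∅∪out(0)=∅
  fail(4) 'cdac': from fail(3)=0 chase 'c': 0 ⇒ 1;  out=∅∪out(1)=∅
  fail(7) 'cddc': from fail(6)=0 chase 'c': 0 ⇒ 1;  out={1}∪out(1)={1}
  fail(5) 'cdacc': from fail(4)=1 chase 'c': 1→0 ⇒ 1;  out={0}∪out(1)={0}

Scan:
i=0 'a': node 0→0
i=1 'a': node 0→0
i=2 'c': node 0→1
i=3 'd': node 1→2
i=4 'd': node 2→6
i=5 'c': node 6→7  ** P1@[2:5]
i=6 'd': node 7→2 (fail-walked)
i=7 'a': node 2→3
i=8 'c': node 3→4
i=9 'b': node 4→0 (fail-walked)
i=10 'd': node 0→0
i=11 'd': node 0→0
i=12 'c': node 0→1
i=13 'd': node 1→2
i=14 'a': node 2→3
i=15 'c': node 3→4
i=16 'c': node 4→5  ** P0@[12:16]
i=17 'c': node 5→1 (fail-walked)
i=18 'a': node 1→0 (fail-walked)
i=19 'c': node 0→1
i=20 'd': node 1→2
i=21 'd': node 2→6
i=22 'c': node 6→7  ** P1@[19:22]
i=23 'a': node 7→0 (fail-walked)
i=24 'a': node 0→0
i=25 'b': node 0→0
i=26 'c': node 0→1
i=27 'a': node 1→0 (fail-walked)
i=28 'c': node 0→1
i=29 'c': node 1→1 (fail-walked)
i=30 'd': node 1→2
i=31 'd': node 2→6
i=32 'c': node 6→7  ** P1@[29:32]
i=33 'c': node 7→1 (fail-walked)
i=34 'd': node 1→2
i=35 'a': node 2→3
i=36 'c': node 3→4
i=37 'c': node 4→5  ** P0@[33:37]
i=38 'c': node 5→1 (fail-walked)
i=39 'd': node 1→2
i=40 'a': node 2→3
i=41 'c': node 3→4
i=42 'c': node 4→5  ** P0@[38:42]
i=43 'c': node 5→1 (fail-walked)
i=44 'd': node 1→2
i=45 'a': node 2→3
i=46 'c': node 3→4
i=47 'c': node 4→5  ** P0@[43:47]
i=48 'c': node 5→1 (fail-walked)
i=49 'c': node 1→1 (fail-walked)
i=50 'c': node 1→1 (fail-walked)
i=51 'd': node 1→2
i=52 'd': node 2→6
i=53 'c': node 6→7  ** P1@[50:53]
i=54 'd': node 7→2 (fail-walked)
i=55 'c': node 2→1 (fail-walked)
i=56 'd': node 1→2
i=57 'd': node 2→6

All matches (sorted): [[5,1],[16,0],[22,1],[32,1],[37,0],[42,0],[47,0],[53,1]]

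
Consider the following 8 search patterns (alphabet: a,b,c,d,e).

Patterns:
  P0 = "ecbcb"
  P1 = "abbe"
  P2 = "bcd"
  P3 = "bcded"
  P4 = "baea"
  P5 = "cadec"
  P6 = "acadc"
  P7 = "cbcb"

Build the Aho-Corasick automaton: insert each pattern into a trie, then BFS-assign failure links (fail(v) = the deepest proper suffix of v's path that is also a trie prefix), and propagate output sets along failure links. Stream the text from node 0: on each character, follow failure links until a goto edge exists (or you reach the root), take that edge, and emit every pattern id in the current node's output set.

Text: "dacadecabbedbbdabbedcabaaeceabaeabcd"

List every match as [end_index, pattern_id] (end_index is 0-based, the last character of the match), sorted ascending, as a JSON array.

Construct AC machine:
Trie (insert patterns):
  n0 'ε': a→6 b→10 c→18 e→1
  n1 'e': c→2
  n2 'ec': b→3
  n3 'ecb': c→4
  n4 'ecbc': b→5
  n5 'ecbcb': ·  ←P0
  n6 'a': b→7 c→23
  n7 'ab': b→8
  n8 'abb': e→9
  n9 'abbe': ·  ←P1
  n10 'b': a→15 c→11
  n11 'bc': d→12
  n12 'bcd': e→13  ←P2
  n13 'bcde': d→14
  n14 'bcded': ·  ←P3
  n15 'ba': e→16
  n16 'bae': a→17
  n17 'baea': ·  ←P4
  n18 'c': a→19 b→27
  n19 'ca': d→20
  n20 'cad': e→21
  n21 'cade': c→22
  n22 'cadec': ·  ←P5
  n23 'ac': a→24
  n24 'aca': d→25
  n25 'acad': c→26
  n26 'acadc': ·  ←P6
  n27 'cb': c→28
  n28 'cbc': b→29
  n29 'cbcb': ·  ←P7

Failure links (BFS by depth):
  n1('e'): parent n0 fail=0; on 'e' 0 → fail=0;  out ∅∪∅=∅
  n6('a'): parent n0 fail=0; on 'a' 0 → fail=0;  out ∅∪∅=∅
  n10('b'): parent n0 fail=0; on 'b' 0 → fail=0;  out ∅∪∅=∅
  n18('c'): parent n0 fail=0; on 'c' 0 → fail=0;  out ∅∪∅=∅
  n2('ec'): parent n1 fail=0; on 'c' 0 → fail=18;  out ∅∪∅=∅
  n7('ab'): parent n6 fail=0; on 'b' 0 → fail=10;  out ∅∪∅=∅
  n11('bc'): parent n10 fail=0; on 'c' 0 → fail=18;  out ∅∪∅=∅
  n15('ba'): parent n10 fail=0; on 'a' 0 → fail=6;  out ∅∪∅=∅
  n19('ca'): parent n18 fail=0; on 'a' 0 → fail=6;  out ∅∪∅=∅
  n23('ac'): parent n6 fail=0; on 'c' 0 → fail=18;  out ∅∪∅=∅
  n27('cb'): parent n18 fail=0; on 'b' 0 → fail=10;  out ∅∪∅=∅
  n3('ecb'): parent n2 fail=18; on 'b' 18 → fail=27;  out ∅∪∅=∅
  n8('abb'): parent n7 fail=10; on 'b' 10→0 → fail=10;  out ∅∪∅=∅
  n12('bcd'): parent n11 fail=18; on 'd' 18→0 → fail=0;  out {2}∪∅={2}
  n16('bae'): parent n15 fail=6; on 'e' 6→0 → fail=1;  out ∅∪∅=∅
  n20('cad'): parent n19 fail=6; on 'd' 6→0 → fail=0;  out ∅∪∅=∅
  n24('aca'): parent n23 fail=18; on 'a' 18 → fail=19;  out ∅∪∅=∅
  n28('cbc'): parent n27 fail=10; on 'c' 10 → fail=11;  out ∅∪∅=∅
  n4('ecbc'): parent n3 fail=27; on 'c' 27 → fail=28;  out ∅∪∅=∅
  n9('abbe'): parent n8 fail=10; on 'e' 10→0 → fail=1;  out {1}∪∅={1}
  n13('bcde'): parent n12 fail=0; on 'e' 0 → fail=1;  out ∅∪∅=∅
  n17('baea'): parent n16 fail=1; on 'a' 1→0 → fail=6;  out {4}∪∅={4}
  n21('cade'): parent n20 fail=0; on 'e' 0 → fail=1;  out ∅∪∅=∅
  n25('acad'): parent n24 fail=19; on 'd' 19 → fail=20;  out ∅∪∅=∅
  n29('cbcb'): parent n28 fail=11; on 'b' 11→18 → fail=27;  out {7}∪∅={7}
  n5('ecbcb'): parent n4 fail=28; on 'b' 28 → fail=29;  out {0}∪{7}={0,7}
  n14('bcded'): parent n13 fail=1; on 'd' 1→0 → fail=0;  out {3}∪∅={3}
  n22('cadec'): parent n21 fail=1; on 'c' 1 → fail=2;  out {5}∪∅={5}
  n26('acadc'): parent n25 fail=20; on 'c' 20→0 → fail=18;  out {6}∪∅={6}

Run:
i=0 'd': node 0→0
i=1 'a': node 0→6
i=2 'c': node 6→23
i=3 'a': node 23→24
i=4 'd': node 24→25
i=5 'e': node 25→21 (via fail)
i=6 'c': node 21→22  → match P5@[2:6]
i=7 'a': node 22→19 (via fail)
i=8 'b': node 19→7 (via fail)
i=9 'b': node 7→8
i=10 'e': node 8→9  → match P1@[7:10]
i=11 'd': node 9→0 (via fail)
i=12 'b': node 0→10
i=13 'b': node 10→10 (via fail)
i=14 'd': node 10→0 (via fail)
i=15 'a': node 0→6
i=16 'b': node 6→7
i=17 'b': node 7→8
i=18 'e': node 8→9  → match P1@[15:18]
i=19 'd': node 9→0 (via fail)
i=20 'c': node 0→18
i=21 'a': node 18→19
i=22 'b': node 19→7 (via fail)
i=23 'a': node 7→15 (via fail)
i=24 'a': node 15→6 (via fail)
i=25 'e': node 6→1 (via fail)
i=26 'c': node 1→2
i=27 'e': node 2→1 (via fail)
i=28 'a': node 1→6 (via fail)
i=29 'b': node 6→7
i=30 'a': node 7→15 (via fail)
i=31 'e': node 15→16
i=32 'a': node 16→17  → match P4@[29:32]
i=33 'b': node 17→7 (via fail)
i=34 'c': node 7→11 (via fail)
i=35 'd': node 11→12  → match P2@[33:35]

Matches: [[6,5],[10,1],[18,1],[32,4],[35,2]]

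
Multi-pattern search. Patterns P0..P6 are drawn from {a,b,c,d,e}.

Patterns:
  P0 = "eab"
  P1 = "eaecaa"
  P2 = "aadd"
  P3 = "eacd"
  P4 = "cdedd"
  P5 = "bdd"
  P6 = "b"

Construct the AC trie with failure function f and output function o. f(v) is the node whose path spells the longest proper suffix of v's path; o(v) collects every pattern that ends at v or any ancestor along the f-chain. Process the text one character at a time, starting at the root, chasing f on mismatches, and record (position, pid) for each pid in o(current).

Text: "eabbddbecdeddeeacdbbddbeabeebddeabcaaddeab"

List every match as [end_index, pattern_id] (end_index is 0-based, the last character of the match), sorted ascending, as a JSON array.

Build:
Trie nodes:
  n0 'ε': a→8 b→19 c→14 e→1
  n1 'e': a→2
  n2 'ea': b→3 c→12 e→4
  n3 'eab': ·  ←P0
  n4 'eae': c→5
  n5 'eaec': a→6
  n6 'eaeca': a→7
  n7 'eaecaa': ·  ←P1
  n8 'a': a→9
  n9 'aa': d→10
  n10 'aad': d→11
  n11 'aadd': ·  ←P2
  n12 'eac': d→13
  n13 'eacd': ·  ←P3
  n14 'c': d→15
  n15 'cd': e→16
  n16 'cde': d→17
  n17 'cded': d→18
  n18 'cdedd': ·  ←P4
  n19 'b': d→20  ←P6
  n20 'bd': d→21
  n21 'bdd': ·  ←P5

BFS fail/out derivation:
  fail(1) 'e': from fail(0)=0 chase 'e': 0 ⇒ 0;  out=∅∪out(0)=∅
  fail(8) 'a': from fail(0)=0 chase 'a': 0 ⇒ 0;  out=∅∪out(0)=∅
  fail(14) 'c': from fail(0)=0 chase 'c': 0 ⇒ 0;  out=∅∪out(0)=∅
  fail(19) 'b': from fail(0)=0 chase 'b': 0 ⇒ 0;  out={6}∪out(0)={6}
  fail(2) 'ea': from fail(1)=0 chase 'a': 0 ⇒ 8;  out=∅∪out(8)=∅
  fail(9) 'aa': from fail(8)=0 chase 'a': 0 ⇒ 8;  out=∅∪out(8)=∅
  fail(15) 'cd': from fail(14)=0 chase 'd': 0 ⇒ 0;  out=∅∪out(0)=∅
  fail(20) 'bd': from fail(19)=0 chase 'd': 0 ⇒ 0;  out=∅∪out(0)=∅
  fail(3) 'eab': from fail(2)=8 chase 'b': 8→0 ⇒ 19;  out={0}∪out(19)={0,6}
  fail(4) 'eae': from fail(2)=8 chase 'e': 8→0 ⇒ 1;  out=∅∪out(1)=∅
  fail(10) 'aad': from fail(9)=8 chase 'd': 8→0 ⇒ 0;  out=∅∪out(0)=∅
  fail(12) 'eac': from fail(2)=8 chase 'c': 8→0 ⇒ 14;  out=∅∪out(14)=∅
  fail(16) 'cde': from fail(15)=0 chase 'e': 0 ⇒ 1;  out=∅∪out(1)=∅
  fail(21) 'bdd': from fail(20)=0 chase 'd': 0 ⇒ 0;  out={5}∪out(0)={5}
  fail(5) 'eaec': from fail(4)=1 chase 'c': 1→0 ⇒ 14;  out=∅∪out(14)=∅
  fail(11) 'aadd': from fail(10)=0 chase 'd': 0 ⇒ 0;  out={2}∪out(0)={2}
  fail(13) 'eacd': from fail(12)=14 chase 'd': 14 ⇒ 15;  out={3}∪out(15)={3}
  fail(17) 'cded': from fail(16)=1 chase 'd': 1→0 ⇒ 0;  out=∅∪out(0)=∅
  fail(6) 'eaeca': from fail(5)=14 chase 'a': 14→0 ⇒ 8;  out=∅∪out(8)=∅
  fail(18) 'cdedd': from fail(17)=0 chase 'd': 0 ⇒ 0;  out={4}∪out(0)={4}
  fail(7) 'eaecaa': from fail(6)=8 chase 'a': 8 ⇒ 9;  out={1}∪out(9)={1}

Run:
i=0 'e': node 0→1
i=1 'a': node 1→2
i=2 'b': node 2→3  → match P0@[0:2],P6@[2:2]
i=3 'b': node 3→19 (fail-walked)  → match P6@[3:3]
i=4 'd': node 19→20
i=5 'd': node 20→21  → match P5@[3:5]
i=6 'b': node 21→19 (fail-walked)  → match P6@[6:6]
i=7 'e': node 19→1 (fail-walked)
i=8 'c': node 1→14 (fail-walked)
i=9 'd': node 14→15
i=10 'e': node 15→16
i=11 'd': node 16→17
i=12 'd': node 17→18  → match P4@[8:12]
i=13 'e': node 18→1 (fail-walked)
i=14 'e': node 1→1 (fail-walked)
i=15 'a': node 1→2
i=16 'c': node 2→12
i=17 'd': node 12→13  → match P3@[14:17]
i=18 'b': node 13→19 (fail-walked)  → match P6@[18:18]
i=19 'b': node 19→19 (fail-walked)  → match P6@[19:19]
i=20 'd': node 19→20
i=21 'd': node 20→21  → match P5@[19:21]
i=22 'b': node 21→19 (fail-walked)  → match P6@[22:22]
i=23 'e': node 19→1 (fail-walked)
i=24 'a': node 1→2
i=25 'b': node 2→3  → match P0@[23:25],P6@[25:25]
i=26 'e': node 3→1 (fail-walked)
i=27 'e': node 1→1 (fail-walked)
i=28 'b': node 1→19 (fail-walked)  → match P6@[28:28]
i=29 'd': node 19→20
i=30 'd': node 20→21  → match P5@[28:30]
i=31 'e': node 21→1 (fail-walked)
i=32 'a': node 1→2
i=33 'b': node 2→3  → match P0@[31:33],P6@[33:33]
i=34 'c': node 3→14 (fail-walked)
i=35 'a': node 14→8 (fail-walked)
i=36 'a': node 8→9
i=37 'd': node 9→10
i=38 'd': node 10→11  → match P2@[35:38]
i=39 'e': node 11→1 (fail-walked)
i=40 'a': node 1→2
i=41 'b': node 2→3  → match P0@[39:41],P6@[41:41]

Matches: [[2,0],[2,6],[3,6],[5,5],[6,6],[12,4],[17,3],[18,6],[19,6],[21,5],[22,6],[25,0],[25,6],[28,6],[30,5],[33,0],[33,6],[38,2],[41,0],[41,6]]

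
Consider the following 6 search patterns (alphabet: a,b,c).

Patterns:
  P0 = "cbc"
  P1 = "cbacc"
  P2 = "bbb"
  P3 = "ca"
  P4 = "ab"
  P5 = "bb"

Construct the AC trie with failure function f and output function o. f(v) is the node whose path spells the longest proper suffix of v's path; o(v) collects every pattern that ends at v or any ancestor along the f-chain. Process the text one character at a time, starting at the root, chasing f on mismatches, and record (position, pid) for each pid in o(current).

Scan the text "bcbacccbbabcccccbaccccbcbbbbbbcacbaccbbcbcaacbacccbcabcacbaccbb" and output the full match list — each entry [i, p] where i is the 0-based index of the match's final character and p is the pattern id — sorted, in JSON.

Build automaton:
Trie (insert patterns):
  n0 'ε': a→11 b→7 c→1
  n1 'c': a→10 b→2
  n2 'cb': a→4 c→3
  n3 'cbc': ·  [P0 ends]
  n4 'cba': c→5
  n5 'cbac': c→6
  n6 'cbacc': ·  [P1 ends]
  n7 'b': b→8
  n8 'bb': b→9  [P5 ends]
  n9 'bbb': ·  [P2 ends]
  n10 'ca': ·  [P3 ends]
  n11 'a': b→12
  n12 'ab': ·  [P4 ends]

BFS fail/out derivation:
  n1('c'): parent n0 fail=0; on 'c' 0 → fail=0;  out ∅∪∅=∅
  n7('b'): parent n0 fail=0; on 'b' 0 → fail=0;  out ∅∪∅=∅
  n11('a'): parent n0 fail=0; on 'a' 0 → fail=0;  out ∅∪∅=∅
  n2('cb'): parent n1 fail=0; on 'b' 0 → fail=7;  out ∅∪∅=∅
  n8('bb'): parent n7 fail=0; on 'b' 0 → fail=7;  out {5}∪∅={5}
  n10('ca'): parent n1 fail=0; on 'a' 0 → fail=11;  out {3}∪∅={3}
  n12('ab'): parent n11 fail=0; on 'b' 0 → fail=7;  out {4}∪∅={4}
  n3('cbc'): parent n2 fail=7; on 'c' 7→0 → fail=1;  out {0}∪∅={0}
  n4('cba'): parent n2 fail=7; on 'a' 7→0 → fail=11;  out ∅∪∅=∅
  n9('bbb'): parent n8 fail=7; on 'b' 7 → fail=8;  out {2}∪{5}={2,5}
  n5('cbac'): parent n4 fail=11; on 'c' 11→0 → fail=1;  out ∅∪∅=∅
  n6('cbacc'): parent n5 fail=1; on 'c' 1→0 → fail=1;  out {1}∪∅={1}

Run:
pos 0 'b': at 7
pos 1 'c': at 1 (via fail)
pos 2 'b': at 2
pos 3 'a': at 4
pos 4 'c': at 5
pos 5 'c': at 6  emit P1@[1:5]
pos 6 'c': at 1 (via fail)
pos 7 'b': at 2
pos 8 'b': at 8 (via fail)  emit P5@[7:8]
pos 9 'a': at 11 (via fail)
pos 10 'b': at 12  emit P4@[9:10]
pos 11 'c': at 1 (via fail)
pos 12 'c': at 1 (via fail)
pos 13 'c': at 1 (via fail)
pos 14 'c': at 1 (via fail)
pos 15 'c': at 1 (via fail)
pos 16 'b': at 2
pos 17 'a': at 4
pos 18 'c': at 5
pos 19 'c': at 6  emit P1@[15:19]
pos 20 'c': at 1 (via fail)
pos 21 'c': at 1 (via fail)
pos 22 'b': at 2
pos 23 'c': at 3  emit P0@[21:23]
pos 24 'b': at 2 (via fail)
pos 25 'b': at 8 (via fail)  emit P5@[24:25]
pos 26 'b': at 9  emit P2@[24:26],P5@[25:26]
pos 27 'b': at 9 (via fail)  emit P2@[25:27],P5@[26:27]
pos 28 'b': at 9 (via fail)  emit P2@[26:28],P5@[27:28]
pos 29 'b': at 9 (via fail)  emit P2@[27:29],P5@[28:29]
pos 30 'c': at 1 (via fail)
pos 31 'a': at 10  emit P3@[30:31]
pos 32 'c': at 1 (via fail)
pos 33 'b': at 2
pos 34 'a': at 4
pos 35 'c': at 5
pos 36 'c': at 6  emit P1@[32:36]
pos 37 'b': at 2 (via fail)
pos 38 'b': at 8 (via fail)  emit P5@[37:38]
pos 39 'c': at 1 (via fail)
pos 40 'b': at 2
pos 41 'c': at 3  emit P0@[39:41]
pos 42 'a': at 10 (via fail)  emit P3@[41:42]
pos 43 'a': at 11 (via fail)
pos 44 'c': at 1 (via fail)
pos 45 'b': at 2
pos 46 'a': at 4
pos 47 'c': at 5
pos 48 'c': at 6  emit P1@[44:48]
pos 49 'c': at 1 (via fail)
pos 50 'b': at 2
pos 51 'c': at 3  emit P0@[49:51]
pos 52 'a': at 10 (via fail)  emit P3@[51:52]
pos 53 'b': at 12 (via fail)  emit P4@[52:53]
pos 54 'c': at 1 (via fail)
pos 55 'a': at 10  emit P3@[54:55]
pos 56 'c': at 1 (via fail)
pos 57 'b': at 2
pos 58 'a': at 4
pos 59 'c': at 5
pos 60 'c': at 6  emit P1@[56:60]
pos 61 'b': at 2 (via fail)
pos 62 'b': at 8 (via fail)  emit P5@[61:62]

All matches (sorted): [[5,1],[8,5],[10,4],[19,1],[23,0],[25,5],[26,2],[26,5],[27,2],[27,5],[28,2],[28,5],[29,2],[29,5],[31,3],[36,1],[38,5],[41,0],[42,3],[48,1],[51,0],[52,3],[53,4],[55,3],[60,1],[62,5]]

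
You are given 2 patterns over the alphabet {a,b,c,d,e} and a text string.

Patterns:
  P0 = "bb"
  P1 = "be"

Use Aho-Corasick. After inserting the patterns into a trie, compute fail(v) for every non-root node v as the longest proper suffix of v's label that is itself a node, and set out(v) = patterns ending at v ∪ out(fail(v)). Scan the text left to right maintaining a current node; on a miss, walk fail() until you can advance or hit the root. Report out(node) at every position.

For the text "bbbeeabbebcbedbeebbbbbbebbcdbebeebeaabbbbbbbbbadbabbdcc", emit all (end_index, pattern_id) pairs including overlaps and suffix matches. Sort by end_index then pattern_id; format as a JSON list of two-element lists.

Construct AC machine:
Trie nodes:
  0='ε' goto b→1
  1='b' goto b→2 e→3
  2='bb' goto ·  [P0 ends]
  3='be' goto ·  [P1 ends]

Failure links (BFS by depth):
  fail(1) 'b': from fail(0)=0 chase 'b': 0 ⇒ 0;  out=∅∪out(0)=∅
  fail(2) 'bb': from fail(1)=0 chase 'b': 0 ⇒ 1;  out={0}∪out(1)={0}
  fail(3) 'be': from fail(1)=0 chase 'e': 0 ⇒ 0;  out={1}∪out(0)={1}

Text stream:
[0] read 'b'  n0⇒n1
[1] read 'b'  n1⇒n2  emit P0@[0:1]
[2] read 'b'  n2⇒n2 (fail-walked)  emit P0@[1:2]
[3] read 'e'  n2⇒n3 (fail-walked)  emit P1@[2:3]
[4] read 'e'  n3⇒n0 (fail-walked)
[5] read 'a'  n0⇒n0
[6] read 'b'  n0⇒n1
[7] read 'b'  n1⇒n2  emit P0@[6:7]
[8] read 'e'  n2⇒n3 (fail-walked)  emit P1@[7:8]
[9] read 'b'  n3⇒n1 (fail-walked)
[10] read 'c'  n1⇒n0 (fail-walked)
[11] read 'b'  n0⇒n1
[12] read 'e'  n1⇒n3  emit P1@[11:12]
[13] read 'd'  n3⇒n0 (fail-walked)
[14] read 'b'  n0⇒n1
[15] read 'e'  n1⇒n3  emit P1@[14:15]
[16] read 'e'  n3⇒n0 (fail-walked)
[17] read 'b'  n0⇒n1
[18] read 'b'  n1⇒n2  emit P0@[17:18]
[19] read 'b'  n2⇒n2 (fail-walked)  emit P0@[18:19]
[20] read 'b'  n2⇒n2 (fail-walked)  emit P0@[19:20]
[21] read 'b'  n2⇒n2 (fail-walked)  emit P0@[20:21]
[22] read 'b'  n2⇒n2 (fail-walked)  emit P0@[21:22]
[23] read 'e'  n2⇒n3 (fail-walked)  emit P1@[22:23]
[24] read 'b'  n3⇒n1 (fail-walked)
[25] read 'b'  n1⇒n2  emit P0@[24:25]
[26] read 'c'  n2⇒n0 (fail-walked)
[27] read 'd'  n0⇒n0
[28] read 'b'  n0⇒n1
[29] read 'e'  n1⇒n3  emit P1@[28:29]
[30] read 'b'  n3⇒n1 (fail-walked)
[31] read 'e'  n1⇒n3  emit P1@[30:31]
[32] read 'e'  n3⇒n0 (fail-walked)
[33] read 'b'  n0⇒n1
[34] read 'e'  n1⇒n3  emit P1@[33:34]
[35] read 'a'  n3⇒n0 (fail-walked)
[36] read 'a'  n0⇒n0
[37] read 'b'  n0⇒n1
[38] read 'b'  n1⇒n2  emit P0@[37:38]
[39] read 'b'  n2⇒n2 (fail-walked)  emit P0@[38:39]
[40] read 'b'  n2⇒n2 (fail-walked)  emit P0@[39:40]
[41] read 'b'  n2⇒n2 (fail-walked)  emit P0@[40:41]
[42] read 'b'  n2⇒n2 (fail-walked)  emit P0@[41:42]
[43] read 'b'  n2⇒n2 (fail-walked)  emit P0@[42:43]
[44] read 'b'  n2⇒n2 (fail-walked)  emit P0@[43:44]
[45] read 'b'  n2⇒n2 (fail-walked)  emit P0@[44:45]
[46] read 'a'  n2⇒n0 (fail-walked)
[47] read 'd'  n0⇒n0
[48] read 'b'  n0⇒n1
[49] read 'a'  n1⇒n0 (fail-walked)
[50] read 'b'  n0⇒n1
[51] read 'b'  n1⇒n2  emit P0@[50:51]
[52] read 'd'  n2⇒n0 (fail-walked)
[53] read 'c'  n0⇒n0
[54] read 'c'  n0⇒n0

Matches: [[1,0],[2,0],[3,1],[7,0],[8,1],[12,1],[15,1],[18,0],[19,0],[20,0],[21,0],[22,0],[23,1],[25,0],[29,1],[31,1],[34,1],[38,0],[39,0],[40,0],[41,0],[42,0],[43,0],[44,0],[45,0],[51,0]]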